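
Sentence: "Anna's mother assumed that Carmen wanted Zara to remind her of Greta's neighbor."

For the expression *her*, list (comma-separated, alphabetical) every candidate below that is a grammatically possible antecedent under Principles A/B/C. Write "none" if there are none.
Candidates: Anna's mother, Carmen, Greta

Anna's mother, Carmen

*her* is a pronoun; Principle B requires it to be free in its binding domain — the clause headed by 'remind'.
— Anna's mother: subject of the matrix clause; c-commands the pronoun but lies outside its binding domain — allowed.
— Carmen: subject of the clause headed by 'wanted'; c-commands the pronoun but lies outside its binding domain — allowed.
— Greta: possessor inside the second object DP of the clause headed by 'remind'; is c-commanded by the pronoun; coreference would bind this R-expression — blocked (Principle C).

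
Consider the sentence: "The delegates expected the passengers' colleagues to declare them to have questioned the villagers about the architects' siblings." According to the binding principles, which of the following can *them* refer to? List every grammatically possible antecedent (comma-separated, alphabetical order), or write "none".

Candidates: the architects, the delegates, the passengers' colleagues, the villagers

*them* is a pronoun; Principle B requires it to be free in its binding domain — the clause headed by 'declare'.
— the architects: possessor inside the second object DP of the clause headed by 'questioned'; is c-commanded by the pronoun; coreference would bind this R-expression — blocked (Principle C).
— the delegates: subject of the matrix clause; c-commands the pronoun but lies outside its binding domain — allowed.
— the passengers' colleagues: subject of the clause headed by 'declare'; c-commands the pronoun within its binding domain — blocked (Principle B).
— the villagers: object of the clause headed by 'questioned'; is c-commanded by the pronoun; coreference would bind this R-expression — blocked (Principle C).

the delegates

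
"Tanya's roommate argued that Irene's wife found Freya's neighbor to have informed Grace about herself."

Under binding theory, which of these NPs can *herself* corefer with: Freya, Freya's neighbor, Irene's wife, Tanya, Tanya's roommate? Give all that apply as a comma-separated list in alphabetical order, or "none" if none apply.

Freya's neighbor

*herself* is a reflexive; Principle A requires it to be bound within its binding domain — the clause headed by 'informed'.
— Freya: possessor inside the subject DP of the clause headed by 'informed'; does not c-command the reflexive — cannot bind it (Principle A).
— Freya's neighbor: subject of the clause headed by 'informed'; c-commands the reflexive within its binding domain — allowed (Principle A).
— Irene's wife: subject of the clause headed by 'found'; c-commands the reflexive but lies outside its binding domain — cannot bind it (Principle A).
— Tanya: possessor inside the subject DP of the matrix clause; does not c-command the reflexive — cannot bind it (Principle A).
— Tanya's roommate: subject of the matrix clause; c-commands the reflexive but lies outside its binding domain — cannot bind it (Principle A).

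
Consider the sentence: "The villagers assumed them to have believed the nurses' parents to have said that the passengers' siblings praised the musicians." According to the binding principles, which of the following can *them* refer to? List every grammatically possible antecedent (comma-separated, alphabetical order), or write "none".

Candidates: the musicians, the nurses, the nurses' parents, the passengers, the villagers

*them* is a pronoun; Principle B requires it to be free in its binding domain — the matrix clause.
— the musicians: object of the clause headed by 'praised'; is c-commanded by the pronoun; coreference would bind this R-expression — blocked (Principle C).
— the nurses: possessor inside the subject DP of the clause headed by 'said'; is c-commanded by the pronoun; coreference would bind this R-expression — blocked (Principle C).
— the nurses' parents: subject of the clause headed by 'said'; is c-commanded by the pronoun; coreference would bind this R-expression — blocked (Principle C).
— the passengers: possessor inside the subject DP of the clause headed by 'praised'; is c-commanded by the pronoun; coreference would bind this R-expression — blocked (Principle C).
— the villagers: subject of the matrix clause; c-commands the pronoun within its binding domain — blocked (Principle B).

none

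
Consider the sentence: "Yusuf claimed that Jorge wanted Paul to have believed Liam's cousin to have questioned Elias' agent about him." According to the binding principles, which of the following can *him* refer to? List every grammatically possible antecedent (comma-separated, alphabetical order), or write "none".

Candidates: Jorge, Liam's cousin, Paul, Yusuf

*him* is a pronoun; Principle B requires it to be free in its binding domain — the clause headed by 'questioned'.
— Jorge: subject of the clause headed by 'wanted'; c-commands the pronoun but lies outside its binding domain — allowed.
— Liam's cousin: subject of the clause headed by 'questioned'; c-commands the pronoun within its binding domain — blocked (Principle B).
— Paul: subject of the clause headed by 'believed'; c-commands the pronoun but lies outside its binding domain — allowed.
— Yusuf: subject of the matrix clause; c-commands the pronoun but lies outside its binding domain — allowed.

Jorge, Paul, Yusuf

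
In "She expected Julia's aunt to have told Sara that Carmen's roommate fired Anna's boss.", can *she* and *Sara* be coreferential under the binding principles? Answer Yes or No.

No

*Sara* is an R-expression; Principle C requires it to be free (not bound by any c-commanding expression).
— she: subject of the matrix clause; the pronoun c-commands the R-expression — coreference blocked (Principle C).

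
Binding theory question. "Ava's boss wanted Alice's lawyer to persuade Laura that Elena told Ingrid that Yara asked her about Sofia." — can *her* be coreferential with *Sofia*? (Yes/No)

No

*her* is a pronoun; Principle B requires it to be free in its binding domain — the clause headed by 'asked'.
— Sofia: second object of the clause headed by 'asked'; is c-commanded by the pronoun; coreference would bind this R-expression — blocked (Principle C).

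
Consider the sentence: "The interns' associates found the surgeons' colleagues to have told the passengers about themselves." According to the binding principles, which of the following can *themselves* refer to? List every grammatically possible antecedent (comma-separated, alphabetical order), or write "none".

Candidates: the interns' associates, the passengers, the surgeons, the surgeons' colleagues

*themselves* is a reflexive; Principle A requires it to be bound within its binding domain — the clause headed by 'told'.
— the interns' associates: subject of the matrix clause; c-commands the reflexive but lies outside its binding domain — cannot bind it (Principle A).
— the passengers: object of the clause headed by 'told'; c-commands the reflexive within its binding domain — allowed (Principle A).
— the surgeons: possessor inside the subject DP of the clause headed by 'told'; does not c-command the reflexive — cannot bind it (Principle A).
— the surgeons' colleagues: subject of the clause headed by 'told'; c-commands the reflexive within its binding domain — allowed (Principle A).

the passengers, the surgeons' colleagues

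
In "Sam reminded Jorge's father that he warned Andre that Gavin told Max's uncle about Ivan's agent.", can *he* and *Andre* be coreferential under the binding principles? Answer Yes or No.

No

*Andre* is an R-expression; Principle C requires it to be free (not bound by any c-commanding expression).
— he: subject of the clause headed by 'warned'; the pronoun c-commands the R-expression — coreference blocked (Principle C).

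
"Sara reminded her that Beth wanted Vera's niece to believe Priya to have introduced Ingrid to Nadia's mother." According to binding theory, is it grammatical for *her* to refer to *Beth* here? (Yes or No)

*Beth* is an R-expression; Principle C requires it to be free (not bound by any c-commanding expression).
— her: object of the matrix clause; the pronoun c-commands the R-expression — coreference blocked (Principle C).

No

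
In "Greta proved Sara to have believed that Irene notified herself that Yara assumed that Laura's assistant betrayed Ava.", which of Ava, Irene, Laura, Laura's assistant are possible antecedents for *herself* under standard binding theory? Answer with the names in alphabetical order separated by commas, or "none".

*herself* is a reflexive; Principle A requires it to be bound within its binding domain — the clause headed by 'notified'.
— Ava: object of the clause headed by 'betrayed'; does not c-command the reflexive — cannot bind it (Principle A).
— Irene: subject of the clause headed by 'notified'; c-commands the reflexive within its binding domain — allowed (Principle A).
— Laura: possessor inside the subject DP of the clause headed by 'betrayed'; does not c-command the reflexive — cannot bind it (Principle A).
— Laura's assistant: subject of the clause headed by 'betrayed'; does not c-command the reflexive — cannot bind it (Principle A).

Irene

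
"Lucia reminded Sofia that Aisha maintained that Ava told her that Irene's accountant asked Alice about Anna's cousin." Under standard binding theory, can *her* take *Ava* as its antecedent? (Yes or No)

No

*her* is a pronoun; Principle B requires it to be free in its binding domain — the clause headed by 'told'.
— Ava: subject of the clause headed by 'told'; c-commands the pronoun within its binding domain — blocked (Principle B).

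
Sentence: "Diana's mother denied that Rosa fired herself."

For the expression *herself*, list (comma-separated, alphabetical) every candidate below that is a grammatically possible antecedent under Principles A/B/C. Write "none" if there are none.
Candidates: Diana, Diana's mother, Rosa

*herself* is a reflexive; Principle A requires it to be bound within its binding domain — the clause headed by 'fired'.
— Diana: possessor inside the subject DP of the matrix clause; does not c-command the reflexive — cannot bind it (Principle A).
— Diana's mother: subject of the matrix clause; c-commands the reflexive but lies outside its binding domain — cannot bind it (Principle A).
— Rosa: subject of the clause headed by 'fired'; c-commands the reflexive within its binding domain — allowed (Principle A).

Rosa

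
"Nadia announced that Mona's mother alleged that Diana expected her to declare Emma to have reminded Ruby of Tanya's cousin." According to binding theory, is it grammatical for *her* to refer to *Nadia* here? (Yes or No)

Yes

*Nadia* is an R-expression; Principle C requires it to be free (not bound by any c-commanding expression).
— her: subject of the clause headed by 'declare'; the pronoun does not c-command the R-expression — coreference allowed.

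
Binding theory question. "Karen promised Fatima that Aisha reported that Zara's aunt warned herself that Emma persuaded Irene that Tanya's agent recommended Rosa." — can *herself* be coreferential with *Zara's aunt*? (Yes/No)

Yes

*herself* is a reflexive; Principle A requires it to be bound within its binding domain — the clause headed by 'warned'.
— Zara's aunt: subject of the clause headed by 'warned'; c-commands the reflexive within its binding domain — allowed (Principle A).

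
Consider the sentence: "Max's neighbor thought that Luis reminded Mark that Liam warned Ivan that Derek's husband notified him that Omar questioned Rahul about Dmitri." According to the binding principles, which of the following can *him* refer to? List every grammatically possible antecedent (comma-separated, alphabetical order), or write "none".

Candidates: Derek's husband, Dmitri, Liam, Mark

*him* is a pronoun; Principle B requires it to be free in its binding domain — the clause headed by 'notified'.
— Derek's husband: subject of the clause headed by 'notified'; c-commands the pronoun within its binding domain — blocked (Principle B).
— Dmitri: second object of the clause headed by 'questioned'; is c-commanded by the pronoun; coreference would bind this R-expression — blocked (Principle C).
— Liam: subject of the clause headed by 'warned'; c-commands the pronoun but lies outside its binding domain — allowed.
— Mark: object of the clause headed by 'reminded'; c-commands the pronoun but lies outside its binding domain — allowed.

Liam, Mark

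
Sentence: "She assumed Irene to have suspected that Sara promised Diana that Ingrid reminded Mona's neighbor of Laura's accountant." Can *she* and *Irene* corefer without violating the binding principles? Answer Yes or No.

*Irene* is an R-expression; Principle C requires it to be free (not bound by any c-commanding expression).
— she: subject of the matrix clause; the pronoun c-commands the R-expression — coreference blocked (Principle C).

No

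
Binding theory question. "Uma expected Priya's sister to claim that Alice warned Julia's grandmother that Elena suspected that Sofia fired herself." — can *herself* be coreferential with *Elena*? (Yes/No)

No

*herself* is a reflexive; Principle A requires it to be bound within its binding domain — the clause headed by 'fired'.
— Elena: subject of the clause headed by 'suspected'; c-commands the reflexive but lies outside its binding domain — cannot bind it (Principle A).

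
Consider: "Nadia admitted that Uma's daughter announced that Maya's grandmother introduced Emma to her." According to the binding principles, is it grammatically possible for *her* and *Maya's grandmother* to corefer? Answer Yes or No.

No

*her* is a pronoun; Principle B requires it to be free in its binding domain — the clause headed by 'introduced'.
— Maya's grandmother: subject of the clause headed by 'introduced'; c-commands the pronoun within its binding domain — blocked (Principle B).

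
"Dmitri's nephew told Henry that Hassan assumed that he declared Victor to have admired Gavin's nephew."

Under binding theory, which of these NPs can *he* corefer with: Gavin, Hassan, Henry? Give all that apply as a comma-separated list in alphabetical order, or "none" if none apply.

Hassan, Henry

*he* is a pronoun; Principle B requires it to be free in its binding domain — the clause headed by 'declared'.
— Gavin: possessor inside the object DP of the clause headed by 'admired'; is c-commanded by the pronoun; coreference would bind this R-expression — blocked (Principle C).
— Hassan: subject of the clause headed by 'assumed'; c-commands the pronoun but lies outside its binding domain — allowed.
— Henry: object of the matrix clause; c-commands the pronoun but lies outside its binding domain — allowed.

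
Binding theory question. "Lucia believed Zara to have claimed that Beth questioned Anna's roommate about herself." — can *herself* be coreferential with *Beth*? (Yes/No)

Yes

*herself* is a reflexive; Principle A requires it to be bound within its binding domain — the clause headed by 'questioned'.
— Beth: subject of the clause headed by 'questioned'; c-commands the reflexive within its binding domain — allowed (Principle A).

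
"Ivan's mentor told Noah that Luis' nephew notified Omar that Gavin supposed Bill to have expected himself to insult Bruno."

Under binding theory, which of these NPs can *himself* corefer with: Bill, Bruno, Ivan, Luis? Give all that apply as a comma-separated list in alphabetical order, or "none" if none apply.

Bill

*himself* is a reflexive; Principle A requires it to be bound within its binding domain — the clause headed by 'expected'.
— Bill: subject of the clause headed by 'expected'; c-commands the reflexive within its binding domain — allowed (Principle A).
— Bruno: object of the clause headed by 'insult'; does not c-command the reflexive — cannot bind it (Principle A).
— Ivan: possessor inside the subject DP of the matrix clause; does not c-command the reflexive — cannot bind it (Principle A).
— Luis: possessor inside the subject DP of the clause headed by 'notified'; does not c-command the reflexive — cannot bind it (Principle A).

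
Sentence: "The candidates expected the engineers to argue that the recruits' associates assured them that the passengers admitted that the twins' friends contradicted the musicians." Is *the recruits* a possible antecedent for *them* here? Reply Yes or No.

*them* is a pronoun; Principle B requires it to be free in its binding domain — the clause headed by 'assured'.
— the recruits: possessor inside the subject DP of the clause headed by 'assured'; does not c-command the pronoun — Principle B does not apply; allowed.

Yes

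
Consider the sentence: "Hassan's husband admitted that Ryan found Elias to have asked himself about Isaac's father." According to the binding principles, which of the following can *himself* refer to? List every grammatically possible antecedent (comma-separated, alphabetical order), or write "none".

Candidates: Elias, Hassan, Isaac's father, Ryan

*himself* is a reflexive; Principle A requires it to be bound within its binding domain — the clause headed by 'asked'.
— Elias: subject of the clause headed by 'asked'; c-commands the reflexive within its binding domain — allowed (Principle A).
— Hassan: possessor inside the subject DP of the matrix clause; does not c-command the reflexive — cannot bind it (Principle A).
— Isaac's father: second object of the clause headed by 'asked'; does not c-command the reflexive — cannot bind it (Principle A).
— Ryan: subject of the clause headed by 'found'; c-commands the reflexive but lies outside its binding domain — cannot bind it (Principle A).

Elias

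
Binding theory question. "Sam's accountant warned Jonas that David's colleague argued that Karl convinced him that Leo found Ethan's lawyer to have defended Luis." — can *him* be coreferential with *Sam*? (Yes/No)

Yes

*him* is a pronoun; Principle B requires it to be free in its binding domain — the clause headed by 'convinced'.
— Sam: possessor inside the subject DP of the matrix clause; does not c-command the pronoun — Principle B does not apply; allowed.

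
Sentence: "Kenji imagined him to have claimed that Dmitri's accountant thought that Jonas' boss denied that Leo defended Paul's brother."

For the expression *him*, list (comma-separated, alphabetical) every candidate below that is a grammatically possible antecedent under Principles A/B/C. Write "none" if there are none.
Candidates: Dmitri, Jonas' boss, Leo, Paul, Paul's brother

*him* is a pronoun; Principle B requires it to be free in its binding domain — the matrix clause.
— Dmitri: possessor inside the subject DP of the clause headed by 'thought'; is c-commanded by the pronoun; coreference would bind this R-expression — blocked (Principle C).
— Jonas' boss: subject of the clause headed by 'denied'; is c-commanded by the pronoun; coreference would bind this R-expression — blocked (Principle C).
— Leo: subject of the clause headed by 'defended'; is c-commanded by the pronoun; coreference would bind this R-expression — blocked (Principle C).
— Paul: possessor inside the object DP of the clause headed by 'defended'; is c-commanded by the pronoun; coreference would bind this R-expression — blocked (Principle C).
— Paul's brother: object of the clause headed by 'defended'; is c-commanded by the pronoun; coreference would bind this R-expression — blocked (Principle C).

none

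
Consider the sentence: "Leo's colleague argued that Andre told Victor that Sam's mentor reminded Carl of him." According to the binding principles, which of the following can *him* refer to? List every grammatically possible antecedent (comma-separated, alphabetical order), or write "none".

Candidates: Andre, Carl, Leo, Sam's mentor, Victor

Andre, Leo, Victor

*him* is a pronoun; Principle B requires it to be free in its binding domain — the clause headed by 'reminded'.
— Andre: subject of the clause headed by 'told'; c-commands the pronoun but lies outside its binding domain — allowed.
— Carl: object of the clause headed by 'reminded'; c-commands the pronoun within its binding domain — blocked (Principle B).
— Leo: possessor inside the subject DP of the matrix clause; does not c-command the pronoun — Principle B does not apply; allowed.
— Sam's mentor: subject of the clause headed by 'reminded'; c-commands the pronoun within its binding domain — blocked (Principle B).
— Victor: object of the clause headed by 'told'; c-commands the pronoun but lies outside its binding domain — allowed.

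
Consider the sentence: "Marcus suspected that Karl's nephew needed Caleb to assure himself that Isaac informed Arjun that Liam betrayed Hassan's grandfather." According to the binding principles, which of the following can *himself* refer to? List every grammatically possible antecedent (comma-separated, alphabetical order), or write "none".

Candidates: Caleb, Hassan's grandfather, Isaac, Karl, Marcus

Caleb

*himself* is a reflexive; Principle A requires it to be bound within its binding domain — the clause headed by 'assure'.
— Caleb: subject of the clause headed by 'assure'; c-commands the reflexive within its binding domain — allowed (Principle A).
— Hassan's grandfather: object of the clause headed by 'betrayed'; does not c-command the reflexive — cannot bind it (Principle A).
— Isaac: subject of the clause headed by 'informed'; does not c-command the reflexive — cannot bind it (Principle A).
— Karl: possessor inside the subject DP of the clause headed by 'needed'; does not c-command the reflexive — cannot bind it (Principle A).
— Marcus: subject of the matrix clause; c-commands the reflexive but lies outside its binding domain — cannot bind it (Principle A).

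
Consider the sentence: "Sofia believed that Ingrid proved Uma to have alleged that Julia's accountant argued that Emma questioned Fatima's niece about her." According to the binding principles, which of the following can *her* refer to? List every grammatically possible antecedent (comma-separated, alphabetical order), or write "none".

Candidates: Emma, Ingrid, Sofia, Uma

*her* is a pronoun; Principle B requires it to be free in its binding domain — the clause headed by 'questioned'.
— Emma: subject of the clause headed by 'questioned'; c-commands the pronoun within its binding domain — blocked (Principle B).
— Ingrid: subject of the clause headed by 'proved'; c-commands the pronoun but lies outside its binding domain — allowed.
— Sofia: subject of the matrix clause; c-commands the pronoun but lies outside its binding domain — allowed.
— Uma: subject of the clause headed by 'alleged'; c-commands the pronoun but lies outside its binding domain — allowed.

Ingrid, Sofia, Uma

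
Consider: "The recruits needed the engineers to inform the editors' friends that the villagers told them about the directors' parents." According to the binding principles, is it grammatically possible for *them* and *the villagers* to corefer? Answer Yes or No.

No

*them* is a pronoun; Principle B requires it to be free in its binding domain — the clause headed by 'told'.
— the villagers: subject of the clause headed by 'told'; c-commands the pronoun within its binding domain — blocked (Principle B).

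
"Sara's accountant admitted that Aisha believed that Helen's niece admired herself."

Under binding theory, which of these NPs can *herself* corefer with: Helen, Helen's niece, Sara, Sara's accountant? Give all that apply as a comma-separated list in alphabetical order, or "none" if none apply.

Helen's niece

*herself* is a reflexive; Principle A requires it to be bound within its binding domain — the clause headed by 'admired'.
— Helen: possessor inside the subject DP of the clause headed by 'admired'; does not c-command the reflexive — cannot bind it (Principle A).
— Helen's niece: subject of the clause headed by 'admired'; c-commands the reflexive within its binding domain — allowed (Principle A).
— Sara: possessor inside the subject DP of the matrix clause; does not c-command the reflexive — cannot bind it (Principle A).
— Sara's accountant: subject of the matrix clause; c-commands the reflexive but lies outside its binding domain — cannot bind it (Principle A).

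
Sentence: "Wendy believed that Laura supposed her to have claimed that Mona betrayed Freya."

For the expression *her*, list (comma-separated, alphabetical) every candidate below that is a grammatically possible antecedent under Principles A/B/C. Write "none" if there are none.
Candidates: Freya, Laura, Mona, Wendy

Wendy

*her* is a pronoun; Principle B requires it to be free in its binding domain — the clause headed by 'supposed'.
— Freya: object of the clause headed by 'betrayed'; is c-commanded by the pronoun; coreference would bind this R-expression — blocked (Principle C).
— Laura: subject of the clause headed by 'supposed'; c-commands the pronoun within its binding domain — blocked (Principle B).
— Mona: subject of the clause headed by 'betrayed'; is c-commanded by the pronoun; coreference would bind this R-expression — blocked (Principle C).
— Wendy: subject of the matrix clause; c-commands the pronoun but lies outside its binding domain — allowed.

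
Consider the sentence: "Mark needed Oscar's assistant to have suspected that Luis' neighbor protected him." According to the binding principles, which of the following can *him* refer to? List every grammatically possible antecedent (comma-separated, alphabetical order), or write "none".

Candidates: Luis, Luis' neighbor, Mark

*him* is a pronoun; Principle B requires it to be free in its binding domain — the clause headed by 'protected'.
— Luis: possessor inside the subject DP of the clause headed by 'protected'; does not c-command the pronoun — Principle B does not apply; allowed.
— Luis' neighbor: subject of the clause headed by 'protected'; c-commands the pronoun within its binding domain — blocked (Principle B).
— Mark: subject of the matrix clause; c-commands the pronoun but lies outside its binding domain — allowed.

Luis, Mark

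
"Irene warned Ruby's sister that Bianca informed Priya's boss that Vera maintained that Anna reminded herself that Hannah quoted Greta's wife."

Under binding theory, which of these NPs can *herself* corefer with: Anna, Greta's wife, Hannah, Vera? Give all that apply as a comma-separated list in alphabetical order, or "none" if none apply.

*herself* is a reflexive; Principle A requires it to be bound within its binding domain — the clause headed by 'reminded'.
— Anna: subject of the clause headed by 'reminded'; c-commands the reflexive within its binding domain — allowed (Principle A).
— Greta's wife: object of the clause headed by 'quoted'; does not c-command the reflexive — cannot bind it (Principle A).
— Hannah: subject of the clause headed by 'quoted'; does not c-command the reflexive — cannot bind it (Principle A).
— Vera: subject of the clause headed by 'maintained'; c-commands the reflexive but lies outside its binding domain — cannot bind it (Principle A).

Anna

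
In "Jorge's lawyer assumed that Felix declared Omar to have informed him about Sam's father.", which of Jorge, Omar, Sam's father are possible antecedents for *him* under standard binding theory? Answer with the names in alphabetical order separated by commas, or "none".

Jorge

*him* is a pronoun; Principle B requires it to be free in its binding domain — the clause headed by 'informed'.
— Jorge: possessor inside the subject DP of the matrix clause; does not c-command the pronoun — Principle B does not apply; allowed.
— Omar: subject of the clause headed by 'informed'; c-commands the pronoun within its binding domain — blocked (Principle B).
— Sam's father: second object of the clause headed by 'informed'; is c-commanded by the pronoun; coreference would bind this R-expression — blocked (Principle C).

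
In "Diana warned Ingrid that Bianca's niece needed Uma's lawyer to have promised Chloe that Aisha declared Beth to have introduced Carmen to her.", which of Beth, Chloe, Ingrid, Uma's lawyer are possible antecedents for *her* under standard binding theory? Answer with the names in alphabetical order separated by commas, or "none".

*her* is a pronoun; Principle B requires it to be free in its binding domain — the clause headed by 'introduced'.
— Beth: subject of the clause headed by 'introduced'; c-commands the pronoun within its binding domain — blocked (Principle B).
— Chloe: object of the clause headed by 'promised'; c-commands the pronoun but lies outside its binding domain — allowed.
— Ingrid: object of the matrix clause; c-commands the pronoun but lies outside its binding domain — allowed.
— Uma's lawyer: subject of the clause headed by 'promised'; c-commands the pronoun but lies outside its binding domain — allowed.

Chloe, Ingrid, Uma's lawyer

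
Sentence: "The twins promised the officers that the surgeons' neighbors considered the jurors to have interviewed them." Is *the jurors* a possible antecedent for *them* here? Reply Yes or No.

*them* is a pronoun; Principle B requires it to be free in its binding domain — the clause headed by 'interviewed'.
— the jurors: subject of the clause headed by 'interviewed'; c-commands the pronoun within its binding domain — blocked (Principle B).

No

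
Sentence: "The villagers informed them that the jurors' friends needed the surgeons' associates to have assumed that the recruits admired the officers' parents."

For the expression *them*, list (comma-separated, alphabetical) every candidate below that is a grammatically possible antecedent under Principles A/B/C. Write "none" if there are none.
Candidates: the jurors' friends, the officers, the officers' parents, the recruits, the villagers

*them* is a pronoun; Principle B requires it to be free in its binding domain — the matrix clause.
— the jurors' friends: subject of the clause headed by 'needed'; is c-commanded by the pronoun; coreference would bind this R-expression — blocked (Principle C).
— the officers: possessor inside the object DP of the clause headed by 'admired'; is c-commanded by the pronoun; coreference would bind this R-expression — blocked (Principle C).
— the officers' parents: object of the clause headed by 'admired'; is c-commanded by the pronoun; coreference would bind this R-expression — blocked (Principle C).
— the recruits: subject of the clause headed by 'admired'; is c-commanded by the pronoun; coreference would bind this R-expression — blocked (Principle C).
— the villagers: subject of the matrix clause; c-commands the pronoun within its binding domain — blocked (Principle B).

none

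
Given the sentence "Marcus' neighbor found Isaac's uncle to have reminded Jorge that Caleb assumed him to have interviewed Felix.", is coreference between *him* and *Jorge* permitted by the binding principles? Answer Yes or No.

Yes

*him* is a pronoun; Principle B requires it to be free in its binding domain — the clause headed by 'assumed'.
— Jorge: object of the clause headed by 'reminded'; c-commands the pronoun but lies outside its binding domain — allowed.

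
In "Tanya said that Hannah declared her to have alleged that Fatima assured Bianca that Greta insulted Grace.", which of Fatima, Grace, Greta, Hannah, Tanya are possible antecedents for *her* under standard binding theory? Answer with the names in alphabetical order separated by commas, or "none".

*her* is a pronoun; Principle B requires it to be free in its binding domain — the clause headed by 'declared'.
— Fatima: subject of the clause headed by 'assured'; is c-commanded by the pronoun; coreference would bind this R-expression — blocked (Principle C).
— Grace: object of the clause headed by 'insulted'; is c-commanded by the pronoun; coreference would bind this R-expression — blocked (Principle C).
— Greta: subject of the clause headed by 'insulted'; is c-commanded by the pronoun; coreference would bind this R-expression — blocked (Principle C).
— Hannah: subject of the clause headed by 'declared'; c-commands the pronoun within its binding domain — blocked (Principle B).
— Tanya: subject of the matrix clause; c-commands the pronoun but lies outside its binding domain — allowed.

Tanya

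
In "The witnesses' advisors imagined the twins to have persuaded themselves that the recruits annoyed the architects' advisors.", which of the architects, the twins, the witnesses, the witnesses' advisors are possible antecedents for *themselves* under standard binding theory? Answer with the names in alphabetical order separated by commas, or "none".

*themselves* is a reflexive; Principle A requires it to be bound within its binding domain — the clause headed by 'persuaded'.
— the architects: possessor inside the object DP of the clause headed by 'annoyed'; does not c-command the reflexive — cannot bind it (Principle A).
— the twins: subject of the clause headed by 'persuaded'; c-commands the reflexive within its binding domain — allowed (Principle A).
— the witnesses: possessor inside the subject DP of the matrix clause; does not c-command the reflexive — cannot bind it (Principle A).
— the witnesses' advisors: subject of the matrix clause; c-commands the reflexive but lies outside its binding domain — cannot bind it (Principle A).

the twins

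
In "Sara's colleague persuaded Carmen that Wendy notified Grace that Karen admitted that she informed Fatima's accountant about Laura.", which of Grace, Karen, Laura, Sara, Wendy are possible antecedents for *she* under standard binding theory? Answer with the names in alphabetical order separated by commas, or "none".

Grace, Karen, Sara, Wendy

*she* is a pronoun; Principle B requires it to be free in its binding domain — the clause headed by 'informed'.
— Grace: object of the clause headed by 'notified'; c-commands the pronoun but lies outside its binding domain — allowed.
— Karen: subject of the clause headed by 'admitted'; c-commands the pronoun but lies outside its binding domain — allowed.
— Laura: second object of the clause headed by 'informed'; is c-commanded by the pronoun; coreference would bind this R-expression — blocked (Principle C).
— Sara: possessor inside the subject DP of the matrix clause; does not c-command the pronoun — Principle B does not apply; allowed.
— Wendy: subject of the clause headed by 'notified'; c-commands the pronoun but lies outside its binding domain — allowed.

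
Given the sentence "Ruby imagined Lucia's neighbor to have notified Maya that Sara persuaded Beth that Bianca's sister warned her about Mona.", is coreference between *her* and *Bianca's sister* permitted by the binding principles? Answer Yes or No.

*her* is a pronoun; Principle B requires it to be free in its binding domain — the clause headed by 'warned'.
— Bianca's sister: subject of the clause headed by 'warned'; c-commands the pronoun within its binding domain — blocked (Principle B).

No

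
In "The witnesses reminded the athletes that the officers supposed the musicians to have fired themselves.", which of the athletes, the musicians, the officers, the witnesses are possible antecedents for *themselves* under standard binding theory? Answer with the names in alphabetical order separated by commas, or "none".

*themselves* is a reflexive; Principle A requires it to be bound within its binding domain — the clause headed by 'fired'.
— the athletes: object of the matrix clause; c-commands the reflexive but lies outside its binding domain — cannot bind it (Principle A).
— the musicians: subject of the clause headed by 'fired'; c-commands the reflexive within its binding domain — allowed (Principle A).
— the officers: subject of the clause headed by 'supposed'; c-commands the reflexive but lies outside its binding domain — cannot bind it (Principle A).
— the witnesses: subject of the matrix clause; c-commands the reflexive but lies outside its binding domain — cannot bind it (Principle A).

the musicians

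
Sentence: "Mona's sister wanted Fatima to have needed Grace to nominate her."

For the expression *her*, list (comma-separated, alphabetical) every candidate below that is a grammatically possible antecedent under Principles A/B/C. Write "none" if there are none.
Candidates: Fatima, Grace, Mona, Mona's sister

*her* is a pronoun; Principle B requires it to be free in its binding domain — the clause headed by 'nominate'.
— Fatima: subject of the clause headed by 'needed'; c-commands the pronoun but lies outside its binding domain — allowed.
— Grace: subject of the clause headed by 'nominate'; c-commands the pronoun within its binding domain — blocked (Principle B).
— Mona: possessor inside the subject DP of the matrix clause; does not c-command the pronoun — Principle B does not apply; allowed.
— Mona's sister: subject of the matrix clause; c-commands the pronoun but lies outside its binding domain — allowed.

Fatima, Mona, Mona's sister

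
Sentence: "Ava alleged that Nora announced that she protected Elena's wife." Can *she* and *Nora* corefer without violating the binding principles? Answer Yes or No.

*Nora* is an R-expression; Principle C requires it to be free (not bound by any c-commanding expression).
— she: subject of the clause headed by 'protected'; the pronoun does not c-command the R-expression — coreference allowed.

Yes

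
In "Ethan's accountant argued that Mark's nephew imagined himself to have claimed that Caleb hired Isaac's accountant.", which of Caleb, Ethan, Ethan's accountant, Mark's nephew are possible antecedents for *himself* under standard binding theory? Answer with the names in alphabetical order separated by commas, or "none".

Mark's nephew

*himself* is a reflexive; Principle A requires it to be bound within its binding domain — the clause headed by 'imagined'.
— Caleb: subject of the clause headed by 'hired'; does not c-command the reflexive — cannot bind it (Principle A).
— Ethan: possessor inside the subject DP of the matrix clause; does not c-command the reflexive — cannot bind it (Principle A).
— Ethan's accountant: subject of the matrix clause; c-commands the reflexive but lies outside its binding domain — cannot bind it (Principle A).
— Mark's nephew: subject of the clause headed by 'imagined'; c-commands the reflexive within its binding domain — allowed (Principle A).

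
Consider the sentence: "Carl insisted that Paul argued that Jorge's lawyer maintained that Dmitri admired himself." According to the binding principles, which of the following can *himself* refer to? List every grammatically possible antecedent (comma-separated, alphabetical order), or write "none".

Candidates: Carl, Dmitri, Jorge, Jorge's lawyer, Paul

Dmitri

*himself* is a reflexive; Principle A requires it to be bound within its binding domain — the clause headed by 'admired'.
— Carl: subject of the matrix clause; c-commands the reflexive but lies outside its binding domain — cannot bind it (Principle A).
— Dmitri: subject of the clause headed by 'admired'; c-commands the reflexive within its binding domain — allowed (Principle A).
— Jorge: possessor inside the subject DP of the clause headed by 'maintained'; does not c-command the reflexive — cannot bind it (Principle A).
— Jorge's lawyer: subject of the clause headed by 'maintained'; c-commands the reflexive but lies outside its binding domain — cannot bind it (Principle A).
— Paul: subject of the clause headed by 'argued'; c-commands the reflexive but lies outside its binding domain — cannot bind it (Principle A).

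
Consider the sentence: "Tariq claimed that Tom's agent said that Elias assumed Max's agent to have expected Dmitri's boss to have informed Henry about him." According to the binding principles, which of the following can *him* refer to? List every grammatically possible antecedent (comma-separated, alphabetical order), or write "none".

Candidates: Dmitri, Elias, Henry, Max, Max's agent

*him* is a pronoun; Principle B requires it to be free in its binding domain — the clause headed by 'informed'.
— Dmitri: possessor inside the subject DP of the clause headed by 'informed'; does not c-command the pronoun — Principle B does not apply; allowed.
— Elias: subject of the clause headed by 'assumed'; c-commands the pronoun but lies outside its binding domain — allowed.
— Henry: object of the clause headed by 'informed'; c-commands the pronoun within its binding domain — blocked (Principle B).
— Max: possessor inside the subject DP of the clause headed by 'expected'; does not c-command the pronoun — Principle B does not apply; allowed.
— Max's agent: subject of the clause headed by 'expected'; c-commands the pronoun but lies outside its binding domain — allowed.

Dmitri, Elias, Max, Max's agent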